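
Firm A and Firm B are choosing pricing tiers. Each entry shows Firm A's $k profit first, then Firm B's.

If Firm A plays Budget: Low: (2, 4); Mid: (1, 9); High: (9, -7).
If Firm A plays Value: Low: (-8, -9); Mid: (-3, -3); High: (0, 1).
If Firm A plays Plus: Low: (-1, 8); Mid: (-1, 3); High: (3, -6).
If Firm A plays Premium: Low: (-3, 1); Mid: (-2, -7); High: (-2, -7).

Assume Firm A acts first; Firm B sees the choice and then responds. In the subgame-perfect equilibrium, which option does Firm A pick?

Solve by backward induction (Firm A leads).
- Budget → Firm B plays Mid (best of 4, 9, -7); Firm A gets 1.
- Value → Firm B plays High (best of -9, -3, 1); Firm A gets 0.
- Plus → Firm B plays Low (best of 8, 3, -6); Firm A gets -1.
- Premium → Firm B plays Low (best of 1, -7, -7); Firm A gets -3.
Maximizing over 1, 0, -1, -3, Firm A chooses Budget. Subgame-perfect outcome: (Budget, Mid) with payoffs (1, 9).

Budget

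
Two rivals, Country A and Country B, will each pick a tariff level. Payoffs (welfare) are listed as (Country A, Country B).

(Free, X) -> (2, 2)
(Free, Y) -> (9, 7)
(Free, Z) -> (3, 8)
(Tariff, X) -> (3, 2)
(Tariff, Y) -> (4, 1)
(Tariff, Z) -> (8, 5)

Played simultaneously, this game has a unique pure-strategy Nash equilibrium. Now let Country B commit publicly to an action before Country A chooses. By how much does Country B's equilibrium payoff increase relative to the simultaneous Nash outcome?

Country A best-responds to each possible Country B move:
- X → Country A plays Tariff (best of 2, 3); Country B gets 2.
- Y → Country A plays Free (best of 9, 4); Country B gets 7.
- Z → Country A plays Tariff (best of 3, 8); Country B gets 5.
Among 2, 7, 5, the best is 7 at Y. Subgame-perfect outcome: (Free, Y) with payoffs (9, 7).
Under simultaneous play:
Country A's best replies: X→Tariff; Y→Free; Z→Tariff.
Country B's best replies: Free→Z; Tariff→Z.
Only (Tariff, Z) has each player best-responding; Nash payoffs (8, 5).
Country B's commitment gain: 7 − 5 = 2.

2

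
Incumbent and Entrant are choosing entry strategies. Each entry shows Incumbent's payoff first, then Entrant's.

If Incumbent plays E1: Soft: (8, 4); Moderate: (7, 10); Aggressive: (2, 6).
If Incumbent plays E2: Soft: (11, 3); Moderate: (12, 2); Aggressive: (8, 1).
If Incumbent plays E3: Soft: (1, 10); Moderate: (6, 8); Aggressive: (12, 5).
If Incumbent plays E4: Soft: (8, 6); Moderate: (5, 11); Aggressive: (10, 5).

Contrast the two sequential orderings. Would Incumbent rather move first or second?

second

If Incumbent leads: Entrant's best replies are E1→Moderate, E2→Soft, E3→Soft, E4→Moderate; Incumbent's induced payoffs 7, 11, 1, 5; outcome (E2, Soft), payoffs (11, 3).
If Entrant leads: Incumbent's best replies are Soft→E2, Moderate→E2, Aggressive→E3; Entrant's induced payoffs 3, 2, 5; outcome (E3, Aggressive), payoffs (12, 5).
Incumbent gets 11 moving first and 12 moving second, so Incumbent prefers to move second.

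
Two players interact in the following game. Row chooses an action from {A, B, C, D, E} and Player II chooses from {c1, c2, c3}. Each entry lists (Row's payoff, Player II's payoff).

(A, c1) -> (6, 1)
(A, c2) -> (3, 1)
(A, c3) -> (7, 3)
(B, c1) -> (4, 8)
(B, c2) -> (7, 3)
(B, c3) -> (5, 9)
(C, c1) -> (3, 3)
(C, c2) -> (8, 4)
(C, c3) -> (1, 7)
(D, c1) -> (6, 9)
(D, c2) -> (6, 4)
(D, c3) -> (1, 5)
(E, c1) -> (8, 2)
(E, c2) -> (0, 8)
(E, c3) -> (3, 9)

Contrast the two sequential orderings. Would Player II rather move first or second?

If Row leads: Player II's best replies are A→c3, B→c3, C→c3, D→c1, E→c3; Row's induced payoffs 7, 5, 1, 6, 3; outcome (A, c3), payoffs (7, 3).
If Player II leads: Row's best replies are c1→E, c2→C, c3→A; Player II's induced payoffs 2, 4, 3; outcome (C, c2), payoffs (8, 4).
Player II gets 4 moving first and 3 moving second, so Player II prefers to move first.

first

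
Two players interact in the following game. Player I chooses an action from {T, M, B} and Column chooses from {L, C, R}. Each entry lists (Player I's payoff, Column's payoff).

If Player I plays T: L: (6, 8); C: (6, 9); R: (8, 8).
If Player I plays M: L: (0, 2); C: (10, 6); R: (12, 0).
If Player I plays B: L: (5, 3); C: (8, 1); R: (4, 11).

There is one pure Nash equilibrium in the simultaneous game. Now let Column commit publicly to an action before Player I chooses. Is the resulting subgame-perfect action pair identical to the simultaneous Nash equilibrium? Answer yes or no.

Work backward from Player I's decision.
- L: BR = T, leader payoff 8.
- C: BR = M, leader payoff 6.
- R: BR = M, leader payoff 0.
Column's induced payoffs are 8, 6, 0, so Column commits to L. Subgame-perfect outcome: (T, L) with payoffs (6, 8).
Now find the simultaneous Nash equilibrium.
Player I's best replies: L→T; C→M; R→M.
Column's best replies: T→C; M→C; B→R.
The unique mutual best reply is (M, C), giving (10, 6).
Sequential outcome (T, L) differs from the Nash profile (M, C).

no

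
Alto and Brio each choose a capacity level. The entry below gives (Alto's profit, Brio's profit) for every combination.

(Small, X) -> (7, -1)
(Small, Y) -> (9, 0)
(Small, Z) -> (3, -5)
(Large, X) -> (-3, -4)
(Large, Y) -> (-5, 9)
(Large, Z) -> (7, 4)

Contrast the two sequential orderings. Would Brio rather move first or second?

If Alto leads: Brio's best replies are Small→Y, Large→Y; Alto's induced payoffs 9, -5; outcome (Small, Y), payoffs (9, 0).
If Brio leads: Alto's best replies are X→Small, Y→Small, Z→Large; Brio's induced payoffs -1, 0, 4; outcome (Large, Z), payoffs (7, 4).
Brio gets 4 moving first and 0 moving second, so Brio prefers to move first.

first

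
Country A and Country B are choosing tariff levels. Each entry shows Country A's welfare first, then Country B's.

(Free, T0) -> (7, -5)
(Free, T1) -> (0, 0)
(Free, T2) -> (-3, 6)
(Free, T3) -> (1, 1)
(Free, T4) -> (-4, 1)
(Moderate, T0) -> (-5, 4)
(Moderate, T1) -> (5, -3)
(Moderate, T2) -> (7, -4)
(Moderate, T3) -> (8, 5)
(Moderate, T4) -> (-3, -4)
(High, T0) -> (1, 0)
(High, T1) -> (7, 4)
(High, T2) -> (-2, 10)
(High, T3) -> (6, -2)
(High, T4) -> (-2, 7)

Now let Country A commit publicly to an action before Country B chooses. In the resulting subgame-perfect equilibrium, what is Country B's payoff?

5

Backward induction with Country A moving first.
- Free: BR = T2, leader payoff -3.
- Moderate: BR = T3, leader payoff 8.
- High: BR = T2, leader payoff -2.
Among -3, 8, -2, the best is 8 at Moderate. Subgame-perfect outcome: (Moderate, T3) with payoffs (8, 5).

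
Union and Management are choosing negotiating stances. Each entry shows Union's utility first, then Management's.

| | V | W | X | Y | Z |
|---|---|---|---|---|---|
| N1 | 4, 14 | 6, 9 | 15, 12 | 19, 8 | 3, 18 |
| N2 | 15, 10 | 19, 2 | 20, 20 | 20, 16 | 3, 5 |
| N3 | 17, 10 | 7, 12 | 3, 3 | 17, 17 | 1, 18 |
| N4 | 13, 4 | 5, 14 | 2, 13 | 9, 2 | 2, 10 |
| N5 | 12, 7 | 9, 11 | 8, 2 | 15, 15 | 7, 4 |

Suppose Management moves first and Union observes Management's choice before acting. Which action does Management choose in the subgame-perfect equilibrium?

X

Union best-responds to each possible Management move:
- V: Union compares 4, 15, 17, 13, 12 and picks N3; Management would get 10.
- W: Union compares 6, 19, 7, 5, 9 and picks N2; Management would get 2.
- X: Union compares 15, 20, 3, 2, 8 and picks N2; Management would get 20.
- Y: Union compares 19, 20, 17, 9, 15 and picks N2; Management would get 16.
- Z: Union compares 3, 3, 1, 2, 7 and picks N5; Management would get 4.
Among 10, 2, 20, 16, 4, the best is 20 at X. Subgame-perfect outcome: (N2, X) with payoffs (20, 20).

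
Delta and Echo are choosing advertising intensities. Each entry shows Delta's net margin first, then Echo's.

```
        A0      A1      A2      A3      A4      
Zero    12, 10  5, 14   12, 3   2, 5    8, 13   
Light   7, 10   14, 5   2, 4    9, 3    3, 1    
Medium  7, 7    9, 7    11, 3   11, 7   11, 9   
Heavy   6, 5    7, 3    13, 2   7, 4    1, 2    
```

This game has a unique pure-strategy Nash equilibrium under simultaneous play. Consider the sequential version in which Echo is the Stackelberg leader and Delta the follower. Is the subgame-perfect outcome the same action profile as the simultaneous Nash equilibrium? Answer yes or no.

Delta best-responds to each possible Echo move:
- A0: Delta compares 12, 7, 7, 6 and picks Zero; Echo would get 10.
- A1: Delta compares 5, 14, 9, 7 and picks Light; Echo would get 5.
- A2: Delta compares 12, 2, 11, 13 and picks Heavy; Echo would get 2.
- A3: Delta compares 2, 9, 11, 7 and picks Medium; Echo would get 7.
- A4: Delta compares 8, 3, 11, 1 and picks Medium; Echo would get 9.
Maximizing over 10, 5, 2, 7, 9, Echo chooses A0. Subgame-perfect outcome: (Zero, A0) with payoffs (12, 10).
Now find the simultaneous Nash equilibrium.
Delta's best replies: A0→Zero; A1→Light; A2→Heavy; A3→Medium; A4→Medium.
Echo's best replies: Zero→A1; Light→A0; Medium→A4; Heavy→A0.
The unique mutual best reply is (Medium, A4), giving (11, 9).
Sequential outcome (Zero, A0) differs from the Nash profile (Medium, A4).

no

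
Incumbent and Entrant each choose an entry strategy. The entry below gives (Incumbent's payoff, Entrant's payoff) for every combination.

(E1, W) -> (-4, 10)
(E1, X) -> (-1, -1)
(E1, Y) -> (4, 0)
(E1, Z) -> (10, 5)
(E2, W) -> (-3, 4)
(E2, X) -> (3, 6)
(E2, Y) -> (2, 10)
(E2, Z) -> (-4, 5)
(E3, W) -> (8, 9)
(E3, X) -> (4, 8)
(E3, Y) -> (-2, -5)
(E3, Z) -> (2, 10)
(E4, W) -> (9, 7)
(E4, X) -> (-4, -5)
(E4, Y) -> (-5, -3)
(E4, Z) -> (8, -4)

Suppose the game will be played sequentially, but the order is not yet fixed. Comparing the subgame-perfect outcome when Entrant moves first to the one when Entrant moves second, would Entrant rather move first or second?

If Incumbent leads: Entrant's best replies are E1→W, E2→Y, E3→Z, E4→W; Incumbent's induced payoffs -4, 2, 2, 9; outcome (E4, W), payoffs (9, 7).
If Entrant leads: Incumbent's best replies are W→E4, X→E3, Y→E1, Z→E1; Entrant's induced payoffs 7, 8, 0, 5; outcome (E3, X), payoffs (4, 8).
Entrant gets 8 moving first and 7 moving second, so Entrant prefers to move first.

first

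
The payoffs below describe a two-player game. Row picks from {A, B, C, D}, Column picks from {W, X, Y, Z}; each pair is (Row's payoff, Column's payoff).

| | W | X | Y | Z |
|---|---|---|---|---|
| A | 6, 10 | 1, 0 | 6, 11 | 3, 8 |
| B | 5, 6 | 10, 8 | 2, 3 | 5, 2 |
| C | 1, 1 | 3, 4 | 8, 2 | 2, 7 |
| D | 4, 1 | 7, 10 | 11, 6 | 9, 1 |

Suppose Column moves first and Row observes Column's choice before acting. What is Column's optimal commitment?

Backward induction with Column moving first.
- W: BR = A, leader payoff 10.
- X: BR = B, leader payoff 8.
- Y: BR = D, leader payoff 6.
- Z: BR = D, leader payoff 1.
Maximizing over 10, 8, 6, 1, Column chooses W. Subgame-perfect outcome: (A, W) with payoffs (6, 10).

W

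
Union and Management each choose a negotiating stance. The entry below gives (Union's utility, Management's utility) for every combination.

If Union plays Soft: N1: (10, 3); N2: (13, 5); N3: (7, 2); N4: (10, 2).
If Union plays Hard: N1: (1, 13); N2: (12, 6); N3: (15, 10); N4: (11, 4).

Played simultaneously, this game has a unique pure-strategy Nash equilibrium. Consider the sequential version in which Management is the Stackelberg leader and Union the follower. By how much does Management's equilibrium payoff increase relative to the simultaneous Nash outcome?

5

Work backward from Union's decision.
- N1: Union compares 10, 1 and picks Soft; Management would get 3.
- N2: Union compares 13, 12 and picks Soft; Management would get 5.
- N3: Union compares 7, 15 and picks Hard; Management would get 10.
- N4: Union compares 10, 11 and picks Hard; Management would get 4.
Maximizing over 3, 5, 10, 4, Management chooses N3. Subgame-perfect outcome: (Hard, N3) with payoffs (15, 10).
Now find the simultaneous Nash equilibrium.
Union's best replies: N1→Soft; N2→Soft; N3→Hard; N4→Hard.
Management's best replies: Soft→N2; Hard→N1.
The unique mutual best reply is (Soft, N2), giving (13, 5).
Management's commitment gain: 10 − 5 = 5.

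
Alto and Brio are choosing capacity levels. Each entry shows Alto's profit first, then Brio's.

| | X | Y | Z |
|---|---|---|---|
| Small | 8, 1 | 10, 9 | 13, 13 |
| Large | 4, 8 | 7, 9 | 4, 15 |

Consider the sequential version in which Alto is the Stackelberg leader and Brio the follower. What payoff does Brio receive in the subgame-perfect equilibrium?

13

Work backward from Brio's decision.
- Small → Brio plays Z (best of 1, 9, 13); Alto gets 13.
- Large → Brio plays Z (best of 8, 9, 15); Alto gets 4.
Among 13, 4, the best is 13 at Small. Subgame-perfect outcome: (Small, Z) with payoffs (13, 13).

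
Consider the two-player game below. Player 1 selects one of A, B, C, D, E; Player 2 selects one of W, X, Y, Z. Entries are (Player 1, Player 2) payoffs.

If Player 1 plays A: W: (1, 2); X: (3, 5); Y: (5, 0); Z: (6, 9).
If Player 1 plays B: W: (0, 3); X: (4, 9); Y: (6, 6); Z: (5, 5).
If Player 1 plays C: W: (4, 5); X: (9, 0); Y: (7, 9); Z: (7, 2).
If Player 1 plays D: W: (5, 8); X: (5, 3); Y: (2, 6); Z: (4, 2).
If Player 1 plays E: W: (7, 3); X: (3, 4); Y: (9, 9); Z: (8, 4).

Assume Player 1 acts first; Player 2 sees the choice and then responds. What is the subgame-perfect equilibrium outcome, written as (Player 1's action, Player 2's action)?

Player 2 best-responds to each possible Player 1 move:
- A: BR = Z, leader payoff 6.
- B: BR = X, leader payoff 4.
- C: BR = Y, leader payoff 7.
- D: BR = W, leader payoff 5.
- E: BR = Y, leader payoff 9.
Player 1's induced payoffs are 6, 4, 7, 5, 9, so Player 1 commits to E. Subgame-perfect outcome: (E, Y) with payoffs (9, 9).

(E, Y)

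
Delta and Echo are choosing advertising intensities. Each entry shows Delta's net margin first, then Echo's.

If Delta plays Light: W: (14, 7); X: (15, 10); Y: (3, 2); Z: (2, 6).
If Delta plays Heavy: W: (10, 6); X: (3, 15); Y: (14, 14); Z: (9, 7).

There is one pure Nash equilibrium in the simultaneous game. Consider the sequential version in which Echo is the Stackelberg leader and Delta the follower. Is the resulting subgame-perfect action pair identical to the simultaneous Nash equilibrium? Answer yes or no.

Solve by backward induction (Echo leads).
- W: BR = Light, leader payoff 7.
- X: BR = Light, leader payoff 10.
- Y: BR = Heavy, leader payoff 14.
- Z: BR = Heavy, leader payoff 7.
Echo's induced payoffs are 7, 10, 14, 7, so Echo commits to Y. Subgame-perfect outcome: (Heavy, Y) with payoffs (14, 14).
For the simultaneous game, intersect best replies.
Delta's best replies: W→Light; X→Light; Y→Heavy; Z→Heavy.
Echo's best replies: Light→X; Heavy→X.
Only (Light, X) has each player best-responding; Nash payoffs (15, 10).
Sequential outcome (Heavy, Y) differs from the Nash profile (Light, X).

no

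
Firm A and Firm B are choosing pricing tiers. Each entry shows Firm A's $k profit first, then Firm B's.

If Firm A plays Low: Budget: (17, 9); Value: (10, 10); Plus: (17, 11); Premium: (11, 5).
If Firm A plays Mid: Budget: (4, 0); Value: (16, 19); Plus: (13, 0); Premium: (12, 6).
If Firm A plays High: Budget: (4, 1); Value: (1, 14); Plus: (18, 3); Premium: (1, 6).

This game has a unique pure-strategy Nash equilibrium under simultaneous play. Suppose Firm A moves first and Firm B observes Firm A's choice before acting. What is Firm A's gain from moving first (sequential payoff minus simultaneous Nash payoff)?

1

Firm B best-responds to each possible Firm A move:
- Low → Firm B plays Plus (best of 9, 10, 11, 5); Firm A gets 17.
- Mid → Firm B plays Value (best of 0, 19, 0, 6); Firm A gets 16.
- High → Firm B plays Value (best of 1, 14, 3, 6); Firm A gets 1.
Among 17, 16, 1, the best is 17 at Low. Subgame-perfect outcome: (Low, Plus) with payoffs (17, 11).
For the simultaneous game, intersect best replies.
Firm A's best replies: Budget→Low; Value→Mid; Plus→High; Premium→Mid.
Firm B's best replies: Low→Plus; Mid→Value; High→Value.
Only (Mid, Value) has each player best-responding; Nash payoffs (16, 19).
Firm A's commitment gain: 17 − 16 = 1.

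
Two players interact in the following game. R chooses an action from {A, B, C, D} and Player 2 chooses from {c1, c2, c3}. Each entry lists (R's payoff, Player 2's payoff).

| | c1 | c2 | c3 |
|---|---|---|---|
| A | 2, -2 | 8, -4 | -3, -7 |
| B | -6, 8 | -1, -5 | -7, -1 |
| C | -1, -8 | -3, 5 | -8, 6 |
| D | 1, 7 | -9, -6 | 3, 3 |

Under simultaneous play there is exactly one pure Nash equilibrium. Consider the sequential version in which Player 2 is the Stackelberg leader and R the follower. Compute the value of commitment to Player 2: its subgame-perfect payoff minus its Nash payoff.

5

Solve by backward induction (Player 2 leads).
- c1: R compares 2, -6, -1, 1 and picks A; Player 2 would get -2.
- c2: R compares 8, -1, -3, -9 and picks A; Player 2 would get -4.
- c3: R compares -3, -7, -8, 3 and picks D; Player 2 would get 3.
Among -2, -4, 3, the best is 3 at c3. Subgame-perfect outcome: (D, c3) with payoffs (3, 3).
Now find the simultaneous Nash equilibrium.
R's best replies: c1→A; c2→A; c3→D.
Player 2's best replies: A→c1; B→c1; C→c3; D→c1.
The unique mutual best reply is (A, c1), giving (2, -2).
Player 2's commitment gain: 3 − -2 = 5.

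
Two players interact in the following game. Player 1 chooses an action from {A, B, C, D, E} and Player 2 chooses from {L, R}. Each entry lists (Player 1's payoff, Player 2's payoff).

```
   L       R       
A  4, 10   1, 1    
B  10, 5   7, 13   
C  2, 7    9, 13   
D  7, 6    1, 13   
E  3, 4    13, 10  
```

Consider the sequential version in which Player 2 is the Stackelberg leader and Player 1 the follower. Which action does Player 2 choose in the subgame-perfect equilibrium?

Work backward from Player 1's decision.
- L: Player 1 compares 4, 10, 2, 7, 3 and picks B; Player 2 would get 5.
- R: Player 1 compares 1, 7, 9, 1, 13 and picks E; Player 2 would get 10.
Among 5, 10, the best is 10 at R. Subgame-perfect outcome: (E, R) with payoffs (13, 10).

R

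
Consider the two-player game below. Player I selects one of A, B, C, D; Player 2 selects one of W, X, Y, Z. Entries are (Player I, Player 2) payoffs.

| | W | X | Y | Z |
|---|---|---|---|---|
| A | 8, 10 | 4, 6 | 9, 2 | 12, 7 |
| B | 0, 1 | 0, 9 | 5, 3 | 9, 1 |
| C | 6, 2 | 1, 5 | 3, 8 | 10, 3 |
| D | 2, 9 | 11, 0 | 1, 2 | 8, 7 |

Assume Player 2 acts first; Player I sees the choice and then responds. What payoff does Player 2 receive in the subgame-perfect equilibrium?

10

Player I best-responds to each possible Player 2 move:
- W: BR = A, leader payoff 10.
- X: BR = D, leader payoff 0.
- Y: BR = A, leader payoff 2.
- Z: BR = A, leader payoff 7.
Player 2's induced payoffs are 10, 0, 2, 7, so Player 2 commits to W. Subgame-perfect outcome: (A, W) with payoffs (8, 10).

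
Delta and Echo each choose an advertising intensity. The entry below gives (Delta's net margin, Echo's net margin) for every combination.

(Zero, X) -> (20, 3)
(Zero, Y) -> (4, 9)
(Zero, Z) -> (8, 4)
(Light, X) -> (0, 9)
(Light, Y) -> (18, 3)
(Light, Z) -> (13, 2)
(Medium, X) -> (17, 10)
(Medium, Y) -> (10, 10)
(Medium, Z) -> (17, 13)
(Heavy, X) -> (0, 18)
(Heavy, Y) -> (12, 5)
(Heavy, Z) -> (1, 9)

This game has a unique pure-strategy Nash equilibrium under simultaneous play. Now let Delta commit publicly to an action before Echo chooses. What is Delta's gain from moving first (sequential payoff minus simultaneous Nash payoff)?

Work backward from Echo's decision.
- Zero: Echo compares 3, 9, 4 and picks Y; Delta would get 4.
- Light: Echo compares 9, 3, 2 and picks X; Delta would get 0.
- Medium: Echo compares 10, 10, 13 and picks Z; Delta would get 17.
- Heavy: Echo compares 18, 5, 9 and picks X; Delta would get 0.
Maximizing over 4, 0, 17, 0, Delta chooses Medium. Subgame-perfect outcome: (Medium, Z) with payoffs (17, 13).
Under simultaneous play:
Delta's best replies: X→Zero; Y→Light; Z→Medium.
Echo's best replies: Zero→Y; Light→X; Medium→Z; Heavy→X.
The unique mutual best reply is (Medium, Z), giving (17, 13).
Delta's commitment gain: 17 − 17 = 0.

0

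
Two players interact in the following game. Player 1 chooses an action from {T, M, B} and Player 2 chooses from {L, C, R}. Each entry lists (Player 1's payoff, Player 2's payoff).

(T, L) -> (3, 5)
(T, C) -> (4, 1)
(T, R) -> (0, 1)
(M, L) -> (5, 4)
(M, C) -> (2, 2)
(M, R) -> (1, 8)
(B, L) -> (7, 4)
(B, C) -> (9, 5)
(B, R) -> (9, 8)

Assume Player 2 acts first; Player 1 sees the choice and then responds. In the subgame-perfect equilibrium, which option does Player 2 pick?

R

Backward induction with Player 2 moving first.
- L → Player 1 plays B (best of 3, 5, 7); Player 2 gets 4.
- C → Player 1 plays B (best of 4, 2, 9); Player 2 gets 5.
- R → Player 1 plays B (best of 0, 1, 9); Player 2 gets 8.
Maximizing over 4, 5, 8, Player 2 chooses R. Subgame-perfect outcome: (B, R) with payoffs (9, 8).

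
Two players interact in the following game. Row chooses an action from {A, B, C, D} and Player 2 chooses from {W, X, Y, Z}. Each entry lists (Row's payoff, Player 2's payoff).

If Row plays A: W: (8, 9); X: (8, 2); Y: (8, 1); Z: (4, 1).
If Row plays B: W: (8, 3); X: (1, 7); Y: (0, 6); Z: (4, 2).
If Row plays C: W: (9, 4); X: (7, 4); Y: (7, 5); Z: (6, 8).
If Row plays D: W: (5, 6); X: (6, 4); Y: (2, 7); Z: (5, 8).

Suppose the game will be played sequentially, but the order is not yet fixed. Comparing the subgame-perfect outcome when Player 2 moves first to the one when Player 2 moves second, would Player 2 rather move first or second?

If Row leads: Player 2's best replies are A→W, B→X, C→Z, D→Z; Row's induced payoffs 8, 1, 6, 5; outcome (A, W), payoffs (8, 9).
If Player 2 leads: Row's best replies are W→C, X→A, Y→A, Z→C; Player 2's induced payoffs 4, 2, 1, 8; outcome (C, Z), payoffs (6, 8).
Player 2 gets 8 moving first and 9 moving second, so Player 2 prefers to move second.

second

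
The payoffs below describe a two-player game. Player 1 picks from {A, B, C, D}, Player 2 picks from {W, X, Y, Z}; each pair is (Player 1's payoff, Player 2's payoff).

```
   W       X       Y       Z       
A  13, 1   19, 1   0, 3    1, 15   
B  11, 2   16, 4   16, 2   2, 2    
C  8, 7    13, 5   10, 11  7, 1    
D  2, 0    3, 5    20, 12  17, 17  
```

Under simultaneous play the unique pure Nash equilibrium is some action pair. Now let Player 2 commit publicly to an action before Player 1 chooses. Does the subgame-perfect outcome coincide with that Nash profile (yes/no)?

yes

Backward induction with Player 2 moving first.
- W: Player 1 compares 13, 11, 8, 2 and picks A; Player 2 would get 1.
- X: Player 1 compares 19, 16, 13, 3 and picks A; Player 2 would get 1.
- Y: Player 1 compares 0, 16, 10, 20 and picks D; Player 2 would get 12.
- Z: Player 1 compares 1, 2, 7, 17 and picks D; Player 2 would get 17.
Player 2's induced payoffs are 1, 1, 12, 17, so Player 2 commits to Z. Subgame-perfect outcome: (D, Z) with payoffs (17, 17).
For the simultaneous game, intersect best replies.
Player 1's best replies: W→A; X→A; Y→D; Z→D.
Player 2's best replies: A→Z; B→X; C→Y; D→Z.
Only (D, Z) has each player best-responding; Nash payoffs (17, 17).
Sequential outcome (D, Z) coincides with the Nash profile (D, Z).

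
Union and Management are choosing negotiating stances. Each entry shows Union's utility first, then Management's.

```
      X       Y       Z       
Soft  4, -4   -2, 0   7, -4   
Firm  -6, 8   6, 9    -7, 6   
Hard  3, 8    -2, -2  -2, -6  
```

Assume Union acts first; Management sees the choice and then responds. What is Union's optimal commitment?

Firm

Management best-responds to each possible Union move:
- Soft: BR = Y, leader payoff -2.
- Firm: BR = Y, leader payoff 6.
- Hard: BR = X, leader payoff 3.
Among -2, 6, 3, the best is 6 at Firm. Subgame-perfect outcome: (Firm, Y) with payoffs (6, 9).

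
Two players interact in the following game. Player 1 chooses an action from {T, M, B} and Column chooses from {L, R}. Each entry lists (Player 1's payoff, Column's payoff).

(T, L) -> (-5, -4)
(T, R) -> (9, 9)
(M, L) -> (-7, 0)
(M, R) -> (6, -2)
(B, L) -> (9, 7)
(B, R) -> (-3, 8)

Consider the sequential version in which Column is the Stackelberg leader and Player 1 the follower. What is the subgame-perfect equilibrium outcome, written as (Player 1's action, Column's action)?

(T, R)

Work backward from Player 1's decision.
- L → Player 1 plays B (best of -5, -7, 9); Column gets 7.
- R → Player 1 plays T (best of 9, 6, -3); Column gets 9.
Among 7, 9, the best is 9 at R. Subgame-perfect outcome: (T, R) with payoffs (9, 9).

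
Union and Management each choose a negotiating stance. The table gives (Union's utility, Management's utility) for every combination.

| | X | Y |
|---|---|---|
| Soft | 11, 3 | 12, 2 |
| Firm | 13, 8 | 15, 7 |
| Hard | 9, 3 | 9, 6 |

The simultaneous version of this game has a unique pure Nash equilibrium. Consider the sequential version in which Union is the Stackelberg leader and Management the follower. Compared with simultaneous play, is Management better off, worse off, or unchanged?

Management best-responds to each possible Union move:
- Soft: BR = X, leader payoff 11.
- Firm: BR = X, leader payoff 13.
- Hard: BR = Y, leader payoff 9.
Union's induced payoffs are 11, 13, 9, so Union commits to Firm. Subgame-perfect outcome: (Firm, X) with payoffs (13, 8).
Now find the simultaneous Nash equilibrium.
Union's best replies: X→Firm; Y→Firm.
Management's best replies: Soft→X; Firm→X; Hard→Y.
The unique mutual best reply is (Firm, X), giving (13, 8).
Management earns 8 sequentially versus 8 at the Nash outcome: unchanged.

unchanged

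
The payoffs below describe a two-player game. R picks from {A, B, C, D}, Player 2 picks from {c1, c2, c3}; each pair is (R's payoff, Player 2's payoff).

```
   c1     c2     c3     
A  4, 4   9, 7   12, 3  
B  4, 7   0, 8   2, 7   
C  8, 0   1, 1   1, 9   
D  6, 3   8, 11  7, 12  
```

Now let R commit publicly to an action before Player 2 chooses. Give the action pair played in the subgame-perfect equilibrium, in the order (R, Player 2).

(A, c2)

Player 2 best-responds to each possible R move:
- A → Player 2 plays c2 (best of 4, 7, 3); R gets 9.
- B → Player 2 plays c2 (best of 7, 8, 7); R gets 0.
- C → Player 2 plays c3 (best of 0, 1, 9); R gets 1.
- D → Player 2 plays c3 (best of 3, 11, 12); R gets 7.
Among 9, 0, 1, 7, the best is 9 at A. Subgame-perfect outcome: (A, c2) with payoffs (9, 7).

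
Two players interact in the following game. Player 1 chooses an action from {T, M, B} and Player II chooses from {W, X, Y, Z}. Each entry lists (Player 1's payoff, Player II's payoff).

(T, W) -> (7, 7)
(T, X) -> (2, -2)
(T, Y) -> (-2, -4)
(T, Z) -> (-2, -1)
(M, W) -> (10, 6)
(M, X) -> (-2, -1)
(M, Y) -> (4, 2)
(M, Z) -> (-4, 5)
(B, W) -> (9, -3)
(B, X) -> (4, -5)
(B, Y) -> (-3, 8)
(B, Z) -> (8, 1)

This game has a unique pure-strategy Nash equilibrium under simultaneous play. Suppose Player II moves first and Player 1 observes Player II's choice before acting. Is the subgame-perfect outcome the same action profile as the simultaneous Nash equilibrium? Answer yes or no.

yes

Solve by backward induction (Player II leads).
- W → Player 1 plays M (best of 7, 10, 9); Player II gets 6.
- X → Player 1 plays B (best of 2, -2, 4); Player II gets -5.
- Y → Player 1 plays M (best of -2, 4, -3); Player II gets 2.
- Z → Player 1 plays B (best of -2, -4, 8); Player II gets 1.
Among 6, -5, 2, 1, the best is 6 at W. Subgame-perfect outcome: (M, W) with payoffs (10, 6).
Under simultaneous play:
Player 1's best replies: W→M; X→B; Y→M; Z→B.
Player II's best replies: T→W; M→W; B→Y.
The unique mutual best reply is (M, W), giving (10, 6).
Sequential outcome (M, W) coincides with the Nash profile (M, W).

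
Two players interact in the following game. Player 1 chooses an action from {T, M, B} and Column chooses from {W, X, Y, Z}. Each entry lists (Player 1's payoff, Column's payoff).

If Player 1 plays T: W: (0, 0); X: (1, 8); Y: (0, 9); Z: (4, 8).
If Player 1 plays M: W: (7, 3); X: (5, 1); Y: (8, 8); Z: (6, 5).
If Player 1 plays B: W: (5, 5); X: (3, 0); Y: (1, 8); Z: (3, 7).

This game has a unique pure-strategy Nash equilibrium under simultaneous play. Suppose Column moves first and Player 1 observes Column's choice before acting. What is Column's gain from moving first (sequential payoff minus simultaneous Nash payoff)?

0

Solve by backward induction (Column leads).
- W → Player 1 plays M (best of 0, 7, 5); Column gets 3.
- X → Player 1 plays M (best of 1, 5, 3); Column gets 1.
- Y → Player 1 plays M (best of 0, 8, 1); Column gets 8.
- Z → Player 1 plays M (best of 4, 6, 3); Column gets 5.
Column's induced payoffs are 3, 1, 8, 5, so Column commits to Y. Subgame-perfect outcome: (M, Y) with payoffs (8, 8).
Now find the simultaneous Nash equilibrium.
Player 1's best replies: W→M; X→M; Y→M; Z→M.
Column's best replies: T→Y; M→Y; B→Y.
Only (M, Y) has each player best-responding; Nash payoffs (8, 8).
Column's commitment gain: 8 − 8 = 0.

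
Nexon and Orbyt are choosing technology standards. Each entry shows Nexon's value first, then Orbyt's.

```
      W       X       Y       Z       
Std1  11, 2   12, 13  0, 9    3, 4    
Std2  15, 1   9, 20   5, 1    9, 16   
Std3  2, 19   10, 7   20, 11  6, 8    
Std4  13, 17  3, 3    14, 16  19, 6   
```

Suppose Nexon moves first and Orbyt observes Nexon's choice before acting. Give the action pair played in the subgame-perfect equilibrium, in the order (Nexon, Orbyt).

(Std4, W)

Backward induction with Nexon moving first.
- Std1: Orbyt compares 2, 13, 9, 4 and picks X; Nexon would get 12.
- Std2: Orbyt compares 1, 20, 1, 16 and picks X; Nexon would get 9.
- Std3: Orbyt compares 19, 7, 11, 8 and picks W; Nexon would get 2.
- Std4: Orbyt compares 17, 3, 16, 6 and picks W; Nexon would get 13.
Maximizing over 12, 9, 2, 13, Nexon chooses Std4. Subgame-perfect outcome: (Std4, W) with payoffs (13, 17).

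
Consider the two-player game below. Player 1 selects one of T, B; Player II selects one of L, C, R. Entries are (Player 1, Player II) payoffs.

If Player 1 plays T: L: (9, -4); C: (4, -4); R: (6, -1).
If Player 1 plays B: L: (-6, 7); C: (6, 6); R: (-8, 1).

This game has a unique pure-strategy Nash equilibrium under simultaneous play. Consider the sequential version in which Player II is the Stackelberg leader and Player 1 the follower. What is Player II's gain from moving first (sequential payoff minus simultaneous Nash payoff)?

Work backward from Player 1's decision.
- L: Player 1 compares 9, -6 and picks T; Player II would get -4.
- C: Player 1 compares 4, 6 and picks B; Player II would get 6.
- R: Player 1 compares 6, -8 and picks T; Player II would get -1.
Player II's induced payoffs are -4, 6, -1, so Player II commits to C. Subgame-perfect outcome: (B, C) with payoffs (6, 6).
Now find the simultaneous Nash equilibrium.
Player 1's best replies: L→T; C→B; R→T.
Player II's best replies: T→R; B→L.
The unique mutual best reply is (T, R), giving (6, -1).
Player II's commitment gain: 6 − -1 = 7.

7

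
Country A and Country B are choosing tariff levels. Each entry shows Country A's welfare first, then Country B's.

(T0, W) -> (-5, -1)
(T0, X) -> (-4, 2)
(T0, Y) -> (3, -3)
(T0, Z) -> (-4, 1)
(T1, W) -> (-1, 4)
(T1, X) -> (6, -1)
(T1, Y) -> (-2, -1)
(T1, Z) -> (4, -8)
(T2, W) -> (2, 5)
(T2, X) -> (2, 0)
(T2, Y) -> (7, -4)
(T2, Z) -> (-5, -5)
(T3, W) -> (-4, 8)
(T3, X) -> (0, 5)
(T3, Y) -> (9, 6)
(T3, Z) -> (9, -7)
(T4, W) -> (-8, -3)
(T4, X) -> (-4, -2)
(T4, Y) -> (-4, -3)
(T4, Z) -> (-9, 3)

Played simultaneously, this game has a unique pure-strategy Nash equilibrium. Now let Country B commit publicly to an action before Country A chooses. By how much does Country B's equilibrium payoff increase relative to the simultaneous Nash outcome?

1

Solve by backward induction (Country B leads).
- W → Country A plays T2 (best of -5, -1, 2, -4, -8); Country B gets 5.
- X → Country A plays T1 (best of -4, 6, 2, 0, -4); Country B gets -1.
- Y → Country A plays T3 (best of 3, -2, 7, 9, -4); Country B gets 6.
- Z → Country A plays T3 (best of -4, 4, -5, 9, -9); Country B gets -7.
Country B's induced payoffs are 5, -1, 6, -7, so Country B commits to Y. Subgame-perfect outcome: (T3, Y) with payoffs (9, 6).
Under simultaneous play:
Country A's best replies: W→T2; X→T1; Y→T3; Z→T3.
Country B's best replies: T0→X; T1→W; T2→W; T3→W; T4→Z.
Only (T2, W) has each player best-responding; Nash payoffs (2, 5).
Country B's commitment gain: 6 − 5 = 1.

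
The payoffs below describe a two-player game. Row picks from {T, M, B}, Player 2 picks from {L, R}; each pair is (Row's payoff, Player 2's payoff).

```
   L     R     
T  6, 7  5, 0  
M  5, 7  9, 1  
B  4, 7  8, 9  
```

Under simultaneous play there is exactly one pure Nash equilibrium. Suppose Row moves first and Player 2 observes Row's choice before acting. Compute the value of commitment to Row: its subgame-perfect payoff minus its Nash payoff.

2

Player 2 best-responds to each possible Row move:
- T: BR = L, leader payoff 6.
- M: BR = L, leader payoff 5.
- B: BR = R, leader payoff 8.
Among 6, 5, 8, the best is 8 at B. Subgame-perfect outcome: (B, R) with payoffs (8, 9).
For the simultaneous game, intersect best replies.
Row's best replies: L→T; R→M.
Player 2's best replies: T→L; M→L; B→R.
Only (T, L) has each player best-responding; Nash payoffs (6, 7).
Row's commitment gain: 8 − 6 = 2.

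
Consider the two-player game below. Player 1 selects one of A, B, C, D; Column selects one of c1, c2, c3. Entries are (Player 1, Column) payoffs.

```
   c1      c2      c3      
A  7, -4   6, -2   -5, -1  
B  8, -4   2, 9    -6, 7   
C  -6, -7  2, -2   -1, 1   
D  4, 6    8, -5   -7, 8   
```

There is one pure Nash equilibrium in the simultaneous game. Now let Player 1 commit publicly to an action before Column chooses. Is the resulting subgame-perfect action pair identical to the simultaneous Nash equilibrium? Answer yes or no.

no

Work backward from Column's decision.
- A: Column compares -4, -2, -1 and picks c3; Player 1 would get -5.
- B: Column compares -4, 9, 7 and picks c2; Player 1 would get 2.
- C: Column compares -7, -2, 1 and picks c3; Player 1 would get -1.
- D: Column compares 6, -5, 8 and picks c3; Player 1 would get -7.
Maximizing over -5, 2, -1, -7, Player 1 chooses B. Subgame-perfect outcome: (B, c2) with payoffs (2, 9).
For the simultaneous game, intersect best replies.
Player 1's best replies: c1→B; c2→D; c3→C.
Column's best replies: A→c3; B→c2; C→c3; D→c3.
The unique mutual best reply is (C, c3), giving (-1, 1).
Sequential outcome (B, c2) differs from the Nash profile (C, c3).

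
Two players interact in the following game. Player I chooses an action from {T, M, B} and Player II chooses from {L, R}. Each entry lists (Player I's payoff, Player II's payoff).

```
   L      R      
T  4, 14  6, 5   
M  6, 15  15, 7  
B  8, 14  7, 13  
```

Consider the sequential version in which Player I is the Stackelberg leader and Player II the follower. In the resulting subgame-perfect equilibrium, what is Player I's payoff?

Player II best-responds to each possible Player I move:
- T: Player II compares 14, 5 and picks L; Player I would get 4.
- M: Player II compares 15, 7 and picks L; Player I would get 6.
- B: Player II compares 14, 13 and picks L; Player I would get 8.
Maximizing over 4, 6, 8, Player I chooses B. Subgame-perfect outcome: (B, L) with payoffs (8, 14).

8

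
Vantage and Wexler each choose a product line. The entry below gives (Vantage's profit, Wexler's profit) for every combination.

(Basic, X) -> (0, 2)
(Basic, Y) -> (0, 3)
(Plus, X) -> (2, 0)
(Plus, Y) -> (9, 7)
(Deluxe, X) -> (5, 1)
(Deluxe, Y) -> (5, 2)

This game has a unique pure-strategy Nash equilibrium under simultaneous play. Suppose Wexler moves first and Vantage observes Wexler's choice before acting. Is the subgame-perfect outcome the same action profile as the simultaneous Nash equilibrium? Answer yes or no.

Work backward from Vantage's decision.
- X: BR = Deluxe, leader payoff 1.
- Y: BR = Plus, leader payoff 7.
Maximizing over 1, 7, Wexler chooses Y. Subgame-perfect outcome: (Plus, Y) with payoffs (9, 7).
For the simultaneous game, intersect best replies.
Vantage's best replies: X→Deluxe; Y→Plus.
Wexler's best replies: Basic→Y; Plus→Y; Deluxe→Y.
Only (Plus, Y) has each player best-responding; Nash payoffs (9, 7).
Sequential outcome (Plus, Y) coincides with the Nash profile (Plus, Y).

yes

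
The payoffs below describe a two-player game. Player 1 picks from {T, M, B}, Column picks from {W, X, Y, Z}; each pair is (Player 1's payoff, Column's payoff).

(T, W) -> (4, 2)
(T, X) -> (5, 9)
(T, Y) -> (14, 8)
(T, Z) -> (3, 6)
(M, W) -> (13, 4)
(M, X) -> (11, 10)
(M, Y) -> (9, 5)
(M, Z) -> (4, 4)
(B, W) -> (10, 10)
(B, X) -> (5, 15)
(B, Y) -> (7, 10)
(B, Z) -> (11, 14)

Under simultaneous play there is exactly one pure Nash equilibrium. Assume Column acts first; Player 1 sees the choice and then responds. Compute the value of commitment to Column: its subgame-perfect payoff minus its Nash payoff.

4

Solve by backward induction (Column leads).
- W: BR = M, leader payoff 4.
- X: BR = M, leader payoff 10.
- Y: BR = T, leader payoff 8.
- Z: BR = B, leader payoff 14.
Among 4, 10, 8, 14, the best is 14 at Z. Subgame-perfect outcome: (B, Z) with payoffs (11, 14).
For the simultaneous game, intersect best replies.
Player 1's best replies: W→M; X→M; Y→T; Z→B.
Column's best replies: T→X; M→X; B→X.
Only (M, X) has each player best-responding; Nash payoffs (11, 10).
Column's commitment gain: 14 − 10 = 4.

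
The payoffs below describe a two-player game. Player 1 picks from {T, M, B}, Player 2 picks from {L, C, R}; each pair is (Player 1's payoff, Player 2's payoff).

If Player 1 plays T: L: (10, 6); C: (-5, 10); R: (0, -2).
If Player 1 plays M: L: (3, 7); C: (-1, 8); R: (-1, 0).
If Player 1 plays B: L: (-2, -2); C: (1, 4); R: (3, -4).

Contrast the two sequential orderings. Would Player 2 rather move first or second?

first

If Player 1 leads: Player 2's best replies are T→C, M→C, B→C; Player 1's induced payoffs -5, -1, 1; outcome (B, C), payoffs (1, 4).
If Player 2 leads: Player 1's best replies are L→T, C→B, R→B; Player 2's induced payoffs 6, 4, -4; outcome (T, L), payoffs (10, 6).
Player 2 gets 6 moving first and 4 moving second, so Player 2 prefers to move first.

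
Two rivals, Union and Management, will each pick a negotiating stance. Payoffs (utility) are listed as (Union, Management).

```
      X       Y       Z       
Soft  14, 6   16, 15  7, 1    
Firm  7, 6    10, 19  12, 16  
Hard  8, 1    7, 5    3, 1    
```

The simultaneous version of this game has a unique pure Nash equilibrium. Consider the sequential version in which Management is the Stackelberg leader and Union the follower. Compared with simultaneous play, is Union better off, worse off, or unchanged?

Solve by backward induction (Management leads).
- X → Union plays Soft (best of 14, 7, 8); Management gets 6.
- Y → Union plays Soft (best of 16, 10, 7); Management gets 15.
- Z → Union plays Firm (best of 7, 12, 3); Management gets 16.
Maximizing over 6, 15, 16, Management chooses Z. Subgame-perfect outcome: (Firm, Z) with payoffs (12, 16).
Under simultaneous play:
Union's best replies: X→Soft; Y→Soft; Z→Firm.
Management's best replies: Soft→Y; Firm→Y; Hard→Y.
The unique mutual best reply is (Soft, Y), giving (16, 15).
Union earns 12 sequentially versus 16 at the Nash outcome: worse off.

worse off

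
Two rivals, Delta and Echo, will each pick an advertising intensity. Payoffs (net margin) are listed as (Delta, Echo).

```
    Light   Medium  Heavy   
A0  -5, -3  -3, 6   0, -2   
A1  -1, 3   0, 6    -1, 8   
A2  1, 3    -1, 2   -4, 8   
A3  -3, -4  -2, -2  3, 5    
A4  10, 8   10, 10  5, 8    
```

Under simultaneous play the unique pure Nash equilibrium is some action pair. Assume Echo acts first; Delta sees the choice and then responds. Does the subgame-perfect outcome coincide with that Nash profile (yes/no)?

Solve by backward induction (Echo leads).
- Light: Delta compares -5, -1, 1, -3, 10 and picks A4; Echo would get 8.
- Medium: Delta compares -3, 0, -1, -2, 10 and picks A4; Echo would get 10.
- Heavy: Delta compares 0, -1, -4, 3, 5 and picks A4; Echo would get 8.
Echo's induced payoffs are 8, 10, 8, so Echo commits to Medium. Subgame-perfect outcome: (A4, Medium) with payoffs (10, 10).
For the simultaneous game, intersect best replies.
Delta's best replies: Light→A4; Medium→A4; Heavy→A4.
Echo's best replies: A0→Medium; A1→Heavy; A2→Heavy; A3→Heavy; A4→Medium.
The unique mutual best reply is (A4, Medium), giving (10, 10).
Sequential outcome (A4, Medium) coincides with the Nash profile (A4, Medium).

yes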